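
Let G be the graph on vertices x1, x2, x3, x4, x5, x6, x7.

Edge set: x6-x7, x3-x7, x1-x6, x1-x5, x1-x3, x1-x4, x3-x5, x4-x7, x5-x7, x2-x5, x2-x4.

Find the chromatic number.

3

x1, x3, x5 form a triangle, so at least 3 colors are needed.
3 colors suffice: color 1 → {x4, x5, x6}; color 2 → {x1, x2, x7}; color 3 → {x3}. Each edge has distinct colors on its endpoints.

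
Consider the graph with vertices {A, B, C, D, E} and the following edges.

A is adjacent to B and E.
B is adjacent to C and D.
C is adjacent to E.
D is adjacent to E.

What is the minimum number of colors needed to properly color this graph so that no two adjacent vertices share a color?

2

A and B are adjacent, so at least 2 colors are needed.
2 colors suffice: A=2, B=1, C=2, D=2, E=1. No two adjacent vertices share a color.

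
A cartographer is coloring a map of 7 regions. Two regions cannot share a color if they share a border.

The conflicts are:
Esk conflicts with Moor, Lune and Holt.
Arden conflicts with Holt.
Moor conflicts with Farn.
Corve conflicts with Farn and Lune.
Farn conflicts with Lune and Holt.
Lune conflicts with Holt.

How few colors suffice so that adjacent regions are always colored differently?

3

Corve, Farn, Lune all conflict with each other, so at least 3 colors are needed.
3 colors suffice: color 1 → {Esk, Arden, Farn}; color 2 → {Moor, Corve, Holt}; color 3 → {Lune}. Each listed conflict is separated.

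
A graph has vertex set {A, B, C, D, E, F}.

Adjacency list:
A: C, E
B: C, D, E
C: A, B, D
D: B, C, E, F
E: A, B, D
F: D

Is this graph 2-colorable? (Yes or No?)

No

B, D, E are mutually adjacent, so at least 3 colors are needed.
So 2 colors are not enough.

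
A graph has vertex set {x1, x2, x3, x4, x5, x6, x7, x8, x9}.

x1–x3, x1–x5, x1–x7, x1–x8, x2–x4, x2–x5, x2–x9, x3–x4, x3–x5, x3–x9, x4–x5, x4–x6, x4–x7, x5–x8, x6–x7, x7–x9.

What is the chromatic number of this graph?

x1, x5, x8 form a triangle, so at least 3 colors are needed.
3 colors suffice: color red → {x5, x7}; color blue → {x1, x4, x9}; color green → {x2, x3, x6, x8}. Each edge has distinct colors on its endpoints.

3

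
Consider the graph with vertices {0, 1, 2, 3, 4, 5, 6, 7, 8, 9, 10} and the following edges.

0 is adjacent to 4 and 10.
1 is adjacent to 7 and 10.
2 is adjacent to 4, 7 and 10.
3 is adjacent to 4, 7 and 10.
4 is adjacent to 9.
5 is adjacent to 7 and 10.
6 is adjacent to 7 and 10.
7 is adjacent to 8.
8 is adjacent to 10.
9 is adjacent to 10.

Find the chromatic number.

9 and 10 are adjacent, so at least 2 colors are needed.
2 colors suffice: 0=b, 1=b, 2=b, 3=b, 4=a, 5=b, 6=b, 7=a, 8=b, 9=b, 10=a. Every edge joins two different colors.

2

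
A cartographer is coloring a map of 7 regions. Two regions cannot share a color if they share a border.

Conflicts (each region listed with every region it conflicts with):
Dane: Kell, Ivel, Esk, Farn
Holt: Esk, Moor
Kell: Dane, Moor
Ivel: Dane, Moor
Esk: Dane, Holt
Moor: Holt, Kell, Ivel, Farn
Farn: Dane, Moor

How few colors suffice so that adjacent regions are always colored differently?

The cycle Holt-Moor-Ivel-Dane-Esk-Holt has odd length 5, so it cannot be 2-colored; at least 3 colors are needed.
3 colors suffice: color 1 → {Dane, Moor}; color 2 → {Kell, Ivel, Esk, Farn}; color 3 → {Holt}. Each listed conflict is separated.

3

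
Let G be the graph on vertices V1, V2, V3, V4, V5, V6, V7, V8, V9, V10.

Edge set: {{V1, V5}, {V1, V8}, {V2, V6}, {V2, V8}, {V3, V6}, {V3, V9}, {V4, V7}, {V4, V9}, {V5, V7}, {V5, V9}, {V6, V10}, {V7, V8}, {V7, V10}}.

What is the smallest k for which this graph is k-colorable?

3

The cycle V8-V2-V6-V10-V7-V8 has odd length 5, so it cannot be 2-colored; at least 3 colors are needed.
3 colors suffice: color R → {V1, V6, V7, V9}; color B → {V3, V4, V5, V8, V10}; color G → {V2}. Every edge joins two different colors.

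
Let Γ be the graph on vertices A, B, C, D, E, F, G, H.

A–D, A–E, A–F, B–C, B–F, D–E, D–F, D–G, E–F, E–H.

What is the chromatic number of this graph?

A, D, E, F are pairwise adjacent (a clique of size 4), so at least 4 colors are needed.
4 colors suffice: A=4, B=2, C=1, D=2, E=3, F=1, G=1, H=1. Every edge joins two different colors.

4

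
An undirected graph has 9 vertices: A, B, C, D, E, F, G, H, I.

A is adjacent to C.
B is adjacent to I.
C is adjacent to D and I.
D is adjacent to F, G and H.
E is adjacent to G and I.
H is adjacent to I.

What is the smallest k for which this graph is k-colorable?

3

The cycle G-D-H-I-E-G has odd length 5, so it cannot be 2-colored; at least 3 colors are needed.
One proper 3-coloring: A=1, B=2, C=2, D=1, E=2, F=2, G=3, H=2, I=1. Each edge has distinct colors on its endpoints.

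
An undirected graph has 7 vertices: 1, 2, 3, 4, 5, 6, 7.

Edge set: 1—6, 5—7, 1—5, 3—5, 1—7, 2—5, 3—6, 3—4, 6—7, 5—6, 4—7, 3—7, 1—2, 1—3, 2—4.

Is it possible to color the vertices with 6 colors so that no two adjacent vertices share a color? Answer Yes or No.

Yes

The chromatic number is 5. 1, 3, 5, 6, 7 are pairwise adjacent (a clique of size 5), so at least 5 colors are needed.
A valid assignment using 5 colors: 1=c, 2=a, 3=a, 4=b, 5=b, 6=e, 7=d.
Since 6 ≥ 5, a proper 6-coloring certainly exists.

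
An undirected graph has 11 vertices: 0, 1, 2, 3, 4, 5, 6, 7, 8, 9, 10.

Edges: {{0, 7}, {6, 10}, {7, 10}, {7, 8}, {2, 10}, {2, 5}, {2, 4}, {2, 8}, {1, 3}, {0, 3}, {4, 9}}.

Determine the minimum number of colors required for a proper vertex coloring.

1 and 3 are adjacent, so at least 2 colors are needed.
2 colors suffice: color a → {2, 3, 6, 7, 9}; color b → {0, 1, 4, 5, 8, 10}. Every edge joins two different colors.

2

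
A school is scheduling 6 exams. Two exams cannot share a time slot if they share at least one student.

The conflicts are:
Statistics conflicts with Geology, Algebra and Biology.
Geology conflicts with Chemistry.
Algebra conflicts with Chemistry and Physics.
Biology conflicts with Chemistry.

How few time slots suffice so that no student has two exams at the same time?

2

Algebra and Chemistry conflict, so at least 2 time slots are needed.
2 time slots suffice: time slot 1 → {Geology, Algebra, Biology}; time slot 2 → {Statistics, Chemistry, Physics}. Each listed conflict is separated.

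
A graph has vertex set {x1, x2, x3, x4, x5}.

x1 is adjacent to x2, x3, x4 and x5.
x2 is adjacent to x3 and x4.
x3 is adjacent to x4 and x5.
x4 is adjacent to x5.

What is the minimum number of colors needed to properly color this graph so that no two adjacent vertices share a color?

4

x1, x3, x4, x5 form a clique, so at least 4 colors are needed.
One proper 4-coloring: x1=blue, x2=yellow, x3=red, x4=green, x5=yellow. No two adjacent vertices share a color.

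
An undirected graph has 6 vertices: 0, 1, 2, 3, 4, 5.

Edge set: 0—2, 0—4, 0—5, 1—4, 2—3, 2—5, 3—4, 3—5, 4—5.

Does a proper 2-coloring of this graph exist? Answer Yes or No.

No

3, 4, 5 are pairwise adjacent, so at least 3 colors are needed.
So 2 colors are not enough.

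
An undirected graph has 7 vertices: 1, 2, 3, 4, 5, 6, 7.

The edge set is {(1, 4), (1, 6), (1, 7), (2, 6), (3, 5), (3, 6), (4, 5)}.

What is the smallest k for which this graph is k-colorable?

3

The cycle 3-6-1-4-5-3 has odd length 5, so it cannot be 2-colored; at least 3 colors are needed.
A valid assignment using 3 colors: 1=a, 2=a, 3=c, 4=b, 5=a, 6=b, 7=b. No two adjacent vertices share a color.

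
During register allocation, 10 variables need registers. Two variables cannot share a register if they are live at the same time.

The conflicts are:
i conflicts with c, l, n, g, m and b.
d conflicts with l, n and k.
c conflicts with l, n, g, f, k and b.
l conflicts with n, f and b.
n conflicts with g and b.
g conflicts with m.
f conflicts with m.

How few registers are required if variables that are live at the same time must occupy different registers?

5

i, c, l, n, b all conflict with each other, so at least 5 registers are needed.
5 registers suffice: i=4, d=1, c=1, l=2, n=3, g=2, f=3, m=1, k=2, b=5. Every pair that conflicts lands in different registers.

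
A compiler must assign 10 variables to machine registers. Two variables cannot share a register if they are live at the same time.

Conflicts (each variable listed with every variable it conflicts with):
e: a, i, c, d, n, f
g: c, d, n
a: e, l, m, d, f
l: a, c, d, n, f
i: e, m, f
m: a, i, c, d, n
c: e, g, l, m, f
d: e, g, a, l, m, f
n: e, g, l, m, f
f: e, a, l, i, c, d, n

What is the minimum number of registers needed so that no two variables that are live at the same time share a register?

a, l, d, f pairwise conflict, so at least 4 registers are needed.
4 registers suffice: e=3, g=1, a=4, l=3, i=2, m=1, c=2, d=2, n=2, f=1. Each listed conflict is separated.

4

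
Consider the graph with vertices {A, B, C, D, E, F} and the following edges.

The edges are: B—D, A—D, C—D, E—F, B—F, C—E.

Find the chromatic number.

3

The cycle F-E-C-D-B-F has odd length 5, so it cannot be 2-colored; at least 3 colors are needed.
3 colors suffice: color red → {D, E}; color blue → {A, C, F}; color green → {B}. Every edge joins two different colors.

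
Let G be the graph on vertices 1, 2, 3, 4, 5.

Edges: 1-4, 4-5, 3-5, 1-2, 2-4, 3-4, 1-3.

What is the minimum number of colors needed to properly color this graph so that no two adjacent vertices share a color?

1, 3, 4 form a triangle, so at least 3 colors are needed.
3 colors suffice: 1=c, 2=b, 3=b, 4=a, 5=c. Each edge has distinct colors on its endpoints.

3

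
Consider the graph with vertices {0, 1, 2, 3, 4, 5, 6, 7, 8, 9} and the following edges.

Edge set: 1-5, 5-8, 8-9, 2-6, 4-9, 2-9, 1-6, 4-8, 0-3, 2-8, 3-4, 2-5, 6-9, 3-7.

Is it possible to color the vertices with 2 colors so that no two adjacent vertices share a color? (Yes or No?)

No

4, 8, 9 are mutually adjacent, so at least 3 colors are needed.
So 2 colors are not enough.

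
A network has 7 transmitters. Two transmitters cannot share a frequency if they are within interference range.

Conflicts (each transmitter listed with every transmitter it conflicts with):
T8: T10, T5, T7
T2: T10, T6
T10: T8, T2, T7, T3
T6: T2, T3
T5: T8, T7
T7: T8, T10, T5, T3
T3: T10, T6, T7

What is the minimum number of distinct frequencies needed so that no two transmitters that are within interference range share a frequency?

3

T8, T5, T7 are mutually in conflict, so at least 3 frequencies are needed.
Using 3 frequencies: T8=3, T2=1, T10=2, T6=2, T5=2, T7=1, T3=3. No two conflicting transmitters share a frequency.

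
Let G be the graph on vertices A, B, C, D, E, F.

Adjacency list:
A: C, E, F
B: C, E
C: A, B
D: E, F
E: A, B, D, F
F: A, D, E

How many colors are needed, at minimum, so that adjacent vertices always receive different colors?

3

D, E, F form a triangle, so at least 3 colors are needed.
3 colors suffice: color 1 → {C, E}; color 2 → {A, B, D}; color 3 → {F}. No two adjacent vertices share a color.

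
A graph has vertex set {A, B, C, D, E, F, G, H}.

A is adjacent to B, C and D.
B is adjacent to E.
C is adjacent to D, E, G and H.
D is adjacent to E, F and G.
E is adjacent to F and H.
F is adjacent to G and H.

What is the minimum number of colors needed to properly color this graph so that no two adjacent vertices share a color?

A, C, D form a triangle, so at least 3 colors are needed.
3 colors suffice: color 1 → {B, D, H}; color 2 → {C, F}; color 3 → {A, E, G}. Every edge joins two different colors.

3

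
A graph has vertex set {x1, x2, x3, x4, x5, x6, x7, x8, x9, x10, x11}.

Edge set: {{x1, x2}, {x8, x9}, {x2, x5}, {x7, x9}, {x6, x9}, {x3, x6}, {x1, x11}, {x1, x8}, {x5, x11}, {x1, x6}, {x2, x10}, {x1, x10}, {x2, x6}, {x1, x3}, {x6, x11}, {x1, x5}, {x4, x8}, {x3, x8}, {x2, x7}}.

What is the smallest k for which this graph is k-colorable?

x1, x3, x8 are pairwise adjacent, so at least 3 colors are needed.
A valid assignment using 3 colors: x1=R, x2=G, x3=G, x4=R, x5=B, x6=B, x7=B, x8=B, x9=R, x10=B, x11=G. Each edge has distinct colors on its endpoints.

3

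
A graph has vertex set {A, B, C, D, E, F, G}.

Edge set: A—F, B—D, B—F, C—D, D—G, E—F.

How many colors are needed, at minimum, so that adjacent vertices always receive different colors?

B and F are adjacent, so at least 2 colors are needed.
One proper 2-coloring: A=blue, B=blue, C=blue, D=red, E=blue, F=red, G=blue. Every edge joins two different colors.

2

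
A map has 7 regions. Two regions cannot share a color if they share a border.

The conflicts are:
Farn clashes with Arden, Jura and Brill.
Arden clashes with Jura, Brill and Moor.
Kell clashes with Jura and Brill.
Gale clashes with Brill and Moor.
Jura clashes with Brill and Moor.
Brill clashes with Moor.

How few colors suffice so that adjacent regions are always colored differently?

Farn, Arden, Jura, Brill pairwise conflict, so at least 4 colors are needed.
4 colors suffice: color 1 → {Brill}; color 2 → {Gale, Jura}; color 3 → {Arden, Kell}; color 4 → {Farn, Moor}. Each listed conflict is separated.

4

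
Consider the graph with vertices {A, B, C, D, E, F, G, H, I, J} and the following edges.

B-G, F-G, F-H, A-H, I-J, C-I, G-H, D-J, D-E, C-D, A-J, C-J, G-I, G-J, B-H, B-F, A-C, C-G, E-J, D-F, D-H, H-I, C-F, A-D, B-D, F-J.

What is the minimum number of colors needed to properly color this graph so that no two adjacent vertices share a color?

4

B, F, G, H are mutually adjacent (a clique of size 4), so at least 4 colors are needed.
4 colors suffice: A=3, B=4, C=4, D=1, E=3, F=3, G=1, H=2, I=3, J=2. Every edge joins two different colors.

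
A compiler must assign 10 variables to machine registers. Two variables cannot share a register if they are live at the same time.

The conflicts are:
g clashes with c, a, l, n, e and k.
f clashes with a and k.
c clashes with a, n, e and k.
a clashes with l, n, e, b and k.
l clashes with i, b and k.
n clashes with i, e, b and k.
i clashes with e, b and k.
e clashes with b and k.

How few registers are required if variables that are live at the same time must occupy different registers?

g, c, a, n, e, k pairwise conflict, so at least 6 registers are needed.
A valid assignment using 6 registers: g=5, f=3, c=6, a=2, l=3, n=4, i=2, e=3, b=1, k=1. Each listed conflict is separated.

6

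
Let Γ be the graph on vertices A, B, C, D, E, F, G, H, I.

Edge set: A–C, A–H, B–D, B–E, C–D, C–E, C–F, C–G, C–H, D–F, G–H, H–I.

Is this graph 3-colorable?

Yes

The chromatic number is 3. C, D, F form a triangle, so at least 3 colors are needed.
A valid assignment using 3 colors: A=green, B=red, C=red, D=blue, E=blue, F=green, G=green, H=blue, I=red.
That is already a proper 3-coloring.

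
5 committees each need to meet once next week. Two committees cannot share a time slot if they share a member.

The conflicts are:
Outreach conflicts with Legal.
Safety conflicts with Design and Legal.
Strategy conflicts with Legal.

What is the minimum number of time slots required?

2

Safety and Legal conflict, so at least 2 time slots are needed.
2 time slots suffice: time slot 1 → {Design, Legal}; time slot 2 → {Outreach, Safety, Strategy}. Each listed conflict is separated.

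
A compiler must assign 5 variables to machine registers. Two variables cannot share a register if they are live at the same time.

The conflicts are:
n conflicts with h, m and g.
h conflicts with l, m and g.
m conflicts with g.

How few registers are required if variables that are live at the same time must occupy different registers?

4

n, h, m, g are mutually in conflict, so at least 4 registers are needed.
A valid assignment using 4 registers: n=4, h=1, l=2, m=3, g=2. Every pair that conflicts lands in different registers.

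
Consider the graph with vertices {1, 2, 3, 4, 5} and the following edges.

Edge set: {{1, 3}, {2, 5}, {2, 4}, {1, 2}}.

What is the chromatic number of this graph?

2 and 5 are adjacent, so at least 2 colors are needed.
2 colors suffice: color red → {2, 3}; color blue → {1, 4, 5}. Every edge joins two different colors.

2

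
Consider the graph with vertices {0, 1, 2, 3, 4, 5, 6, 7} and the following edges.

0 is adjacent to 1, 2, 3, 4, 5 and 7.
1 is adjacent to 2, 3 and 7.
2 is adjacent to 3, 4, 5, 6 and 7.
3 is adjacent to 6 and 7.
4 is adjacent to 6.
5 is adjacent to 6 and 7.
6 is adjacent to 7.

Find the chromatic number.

0, 1, 2, 3, 7 are mutually adjacent (a clique of size 5), so at least 5 colors are needed.
5 colors suffice: color red → {2}; color blue → {4, 7}; color green → {0, 6}; color yellow → {3, 5}; color purple → {1}. Every edge joins two different colors.

5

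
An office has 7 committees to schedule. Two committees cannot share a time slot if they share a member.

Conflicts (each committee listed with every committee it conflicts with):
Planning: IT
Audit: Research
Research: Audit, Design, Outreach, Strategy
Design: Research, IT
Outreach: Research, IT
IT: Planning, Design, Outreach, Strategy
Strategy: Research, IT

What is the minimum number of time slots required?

2

Design and IT conflict, so at least 2 time slots are needed.
2 time slots suffice: time slot 1 → {Research, IT}; time slot 2 → {Planning, Audit, Design, Outreach, Strategy}. Every pair that conflicts lands in different time slots.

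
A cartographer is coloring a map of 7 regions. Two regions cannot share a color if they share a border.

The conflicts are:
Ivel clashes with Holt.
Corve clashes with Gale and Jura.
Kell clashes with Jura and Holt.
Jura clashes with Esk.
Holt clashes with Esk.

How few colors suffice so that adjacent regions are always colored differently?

Corve and Jura conflict, so at least 2 colors are needed.
2 colors suffice: color 1 → {Gale, Jura, Holt}; color 2 → {Ivel, Corve, Kell, Esk}. Each listed conflict is separated.

2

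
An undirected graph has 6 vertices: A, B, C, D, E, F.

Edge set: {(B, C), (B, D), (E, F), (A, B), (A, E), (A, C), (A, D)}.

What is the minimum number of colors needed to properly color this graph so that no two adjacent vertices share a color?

A, B, D form a triangle, so at least 3 colors are needed.
3 colors suffice: color 1 → {A, F}; color 2 → {B, E}; color 3 → {C, D}. No two adjacent vertices share a color.

3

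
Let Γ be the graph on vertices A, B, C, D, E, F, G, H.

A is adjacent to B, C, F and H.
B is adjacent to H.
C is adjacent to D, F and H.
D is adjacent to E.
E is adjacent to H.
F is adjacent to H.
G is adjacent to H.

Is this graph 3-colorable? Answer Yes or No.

No

A, C, F, H are pairwise adjacent (a clique of size 4), so at least 4 colors are needed.
So 3 colors are not enough.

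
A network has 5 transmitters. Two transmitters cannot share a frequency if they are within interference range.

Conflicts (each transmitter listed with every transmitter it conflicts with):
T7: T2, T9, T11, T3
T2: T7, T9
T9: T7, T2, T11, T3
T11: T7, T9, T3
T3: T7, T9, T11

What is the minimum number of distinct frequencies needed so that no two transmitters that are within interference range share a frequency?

T7, T9, T11, T3 pairwise conflict, so at least 4 frequencies are needed.
Using 4 frequencies: T7=2, T2=3, T9=1, T11=4, T3=3. No two conflicting transmitters share a frequency.

4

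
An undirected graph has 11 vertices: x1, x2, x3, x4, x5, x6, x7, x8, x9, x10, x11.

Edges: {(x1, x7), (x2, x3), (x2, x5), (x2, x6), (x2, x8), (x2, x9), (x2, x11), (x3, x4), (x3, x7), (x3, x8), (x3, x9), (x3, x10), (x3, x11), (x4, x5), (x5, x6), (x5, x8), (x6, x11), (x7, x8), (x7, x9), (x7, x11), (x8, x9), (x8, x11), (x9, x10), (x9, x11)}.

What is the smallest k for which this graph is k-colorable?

5

x2, x3, x8, x9, x11 are pairwise adjacent (a clique of size 5), so at least 5 colors are needed.
5 colors suffice: color R → {x1, x3, x5}; color B → {x4, x6, x8, x10}; color G → {x11}; color Y → {x2, x7}; color P → {x9}. Each edge has distinct colors on its endpoints.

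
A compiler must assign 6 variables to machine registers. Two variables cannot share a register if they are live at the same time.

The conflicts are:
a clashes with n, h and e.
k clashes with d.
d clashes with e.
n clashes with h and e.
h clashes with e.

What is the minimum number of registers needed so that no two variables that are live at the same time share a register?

4

a, n, h, e are mutually in conflict, so at least 4 registers are needed.
4 registers suffice: register 1 → {k, e}; register 2 → {d, n}; register 3 → {a}; register 4 → {h}. Each listed conflict is separated.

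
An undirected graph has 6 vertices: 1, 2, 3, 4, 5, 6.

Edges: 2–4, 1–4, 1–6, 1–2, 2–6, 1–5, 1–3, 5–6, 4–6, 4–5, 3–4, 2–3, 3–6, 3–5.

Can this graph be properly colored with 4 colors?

1, 3, 4, 5, 6 are pairwise adjacent (a clique of size 5), so at least 5 colors are needed.
So 4 colors are not enough.

No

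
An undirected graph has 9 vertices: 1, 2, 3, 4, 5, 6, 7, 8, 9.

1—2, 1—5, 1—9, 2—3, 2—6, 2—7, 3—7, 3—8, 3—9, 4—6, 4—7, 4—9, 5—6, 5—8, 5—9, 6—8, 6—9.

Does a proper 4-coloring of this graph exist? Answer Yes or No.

Yes

The chromatic number is 3. 5, 6, 9 are mutually adjacent, so at least 3 colors are needed.
3 colors suffice: 1=red, 2=blue, 3=green, 4=green, 5=green, 6=red, 7=red, 8=blue, 9=blue.
Since 4 ≥ 3, a proper 4-coloring certainly exists.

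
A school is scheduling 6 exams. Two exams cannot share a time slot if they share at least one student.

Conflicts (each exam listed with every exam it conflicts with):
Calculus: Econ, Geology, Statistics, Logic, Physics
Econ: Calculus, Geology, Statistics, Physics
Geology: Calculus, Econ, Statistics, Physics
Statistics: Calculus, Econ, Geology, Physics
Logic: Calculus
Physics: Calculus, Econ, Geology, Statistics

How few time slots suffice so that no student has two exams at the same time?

5

Calculus, Econ, Geology, Statistics, Physics pairwise conflict, so at least 5 time slots are needed.
5 time slots suffice: Calculus=1, Econ=3, Geology=5, Statistics=2, Logic=2, Physics=4. Every pair that conflicts lands in different time slots.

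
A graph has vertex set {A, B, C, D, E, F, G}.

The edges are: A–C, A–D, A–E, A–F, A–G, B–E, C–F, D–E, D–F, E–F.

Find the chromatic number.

4

A, D, E, F form a clique, so at least 4 colors are needed.
4 colors suffice: color red → {A, B}; color blue → {F, G}; color green → {C, E}; color yellow → {D}. Each edge has distinct colors on its endpoints.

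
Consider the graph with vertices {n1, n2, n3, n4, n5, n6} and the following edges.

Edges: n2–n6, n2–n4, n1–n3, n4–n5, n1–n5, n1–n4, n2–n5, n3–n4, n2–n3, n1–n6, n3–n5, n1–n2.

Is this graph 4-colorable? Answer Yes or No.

No

n1, n2, n3, n4, n5 are pairwise adjacent (a clique of size 5), so at least 5 colors are needed.
So 4 colors are not enough.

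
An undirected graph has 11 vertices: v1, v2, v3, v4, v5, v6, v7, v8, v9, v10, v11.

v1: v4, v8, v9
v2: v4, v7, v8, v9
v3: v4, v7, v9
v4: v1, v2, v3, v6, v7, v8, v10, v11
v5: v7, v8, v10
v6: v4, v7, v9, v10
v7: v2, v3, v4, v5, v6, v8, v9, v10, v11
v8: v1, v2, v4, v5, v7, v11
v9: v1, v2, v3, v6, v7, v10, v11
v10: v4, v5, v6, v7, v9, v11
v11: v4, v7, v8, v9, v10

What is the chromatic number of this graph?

v7, v9, v10, v11 form a clique, so at least 4 colors are needed.
A valid assignment using 4 colors: v1=1, v2=4, v3=3, v4=2, v5=2, v6=4, v7=1, v8=3, v9=2, v10=3, v11=4. No two adjacent vertices share a color.

4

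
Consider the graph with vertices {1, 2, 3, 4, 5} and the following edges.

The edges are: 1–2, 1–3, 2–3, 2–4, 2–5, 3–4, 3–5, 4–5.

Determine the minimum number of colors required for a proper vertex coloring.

4

2, 3, 4, 5 are pairwise adjacent (a clique of size 4), so at least 4 colors are needed.
4 colors suffice: color a → {2}; color b → {3}; color c → {1, 5}; color d → {4}. No two adjacent vertices share a color.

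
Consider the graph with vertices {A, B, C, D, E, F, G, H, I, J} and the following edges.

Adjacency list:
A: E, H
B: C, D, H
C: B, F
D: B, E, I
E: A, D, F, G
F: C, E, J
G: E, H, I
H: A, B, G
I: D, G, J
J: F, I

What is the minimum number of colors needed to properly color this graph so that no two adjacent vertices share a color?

3

The cycle H-A-E-D-B-H has odd length 5, so it cannot be 2-colored; at least 3 colors are needed.
3 colors suffice: A=3, B=1, C=3, D=2, E=1, F=2, G=3, H=2, I=1, J=3. No two adjacent vertices share a color.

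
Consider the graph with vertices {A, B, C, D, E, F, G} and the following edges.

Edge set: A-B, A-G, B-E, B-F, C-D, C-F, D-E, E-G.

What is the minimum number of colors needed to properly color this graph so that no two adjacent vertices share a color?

The cycle E-B-F-C-D-E has odd length 5, so it cannot be 2-colored; at least 3 colors are needed.
3 colors suffice: color 1 → {B, C, G}; color 2 → {A, E, F}; color 3 → {D}. Every edge joins two different colors.

3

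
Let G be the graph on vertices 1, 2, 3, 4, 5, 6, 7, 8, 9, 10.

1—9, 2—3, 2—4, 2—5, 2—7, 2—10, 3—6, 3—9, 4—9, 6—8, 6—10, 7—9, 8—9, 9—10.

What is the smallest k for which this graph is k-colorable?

3 and 9 are adjacent, so at least 2 colors are needed.
A valid assignment using 2 colors: 1=blue, 2=red, 3=blue, 4=blue, 5=blue, 6=red, 7=blue, 8=blue, 9=red, 10=blue. Every edge joins two different colors.

2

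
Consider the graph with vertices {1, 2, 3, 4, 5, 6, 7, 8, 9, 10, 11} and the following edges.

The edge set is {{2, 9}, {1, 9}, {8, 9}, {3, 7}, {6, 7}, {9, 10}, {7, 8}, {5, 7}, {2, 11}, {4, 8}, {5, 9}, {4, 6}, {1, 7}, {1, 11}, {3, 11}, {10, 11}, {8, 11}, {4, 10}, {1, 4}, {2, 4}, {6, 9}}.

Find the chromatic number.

1 and 11 are adjacent, so at least 2 colors are needed.
2 colors suffice: color red → {4, 7, 9, 11}; color blue → {1, 2, 3, 5, 6, 8, 10}. Each edge has distinct colors on its endpoints.

2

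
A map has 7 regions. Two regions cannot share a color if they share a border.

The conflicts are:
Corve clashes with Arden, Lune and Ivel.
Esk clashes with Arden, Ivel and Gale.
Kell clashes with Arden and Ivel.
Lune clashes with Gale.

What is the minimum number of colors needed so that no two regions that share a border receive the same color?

3

The cycle Gale-Esk-Ivel-Corve-Lune-Gale has odd length 5, so it cannot be 2-colored; at least 3 colors are needed.
3 colors suffice: Corve=2, Esk=2, Kell=2, Arden=1, Lune=1, Ivel=1, Gale=3. Each listed conflict is separated.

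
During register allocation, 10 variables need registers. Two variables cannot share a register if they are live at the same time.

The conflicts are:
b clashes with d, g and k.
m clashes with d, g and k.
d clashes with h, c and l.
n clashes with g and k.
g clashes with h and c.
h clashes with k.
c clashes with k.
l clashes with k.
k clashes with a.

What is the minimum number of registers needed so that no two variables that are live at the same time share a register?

d and c conflict, so at least 2 registers are needed.
2 registers suffice: register 1 → {d, g, k}; register 2 → {b, m, n, h, c, l, a}. Every pair that conflicts lands in different registers.

2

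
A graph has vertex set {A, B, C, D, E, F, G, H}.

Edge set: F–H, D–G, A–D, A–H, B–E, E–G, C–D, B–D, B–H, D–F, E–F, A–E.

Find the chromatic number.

C and D are adjacent, so at least 2 colors are needed.
One proper 2-coloring: A=2, B=2, C=2, D=1, E=1, F=2, G=2, H=1. Each edge has distinct colors on its endpoints.

2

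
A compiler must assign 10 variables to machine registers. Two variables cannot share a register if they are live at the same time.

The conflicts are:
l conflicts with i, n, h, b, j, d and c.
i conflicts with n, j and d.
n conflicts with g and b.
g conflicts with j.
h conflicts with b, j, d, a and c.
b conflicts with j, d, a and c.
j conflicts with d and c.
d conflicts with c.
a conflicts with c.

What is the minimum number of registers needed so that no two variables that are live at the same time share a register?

6

l, h, b, j, d, c all conflict with each other, so at least 6 registers are needed.
6 registers suffice: register 1 → {n, j, a}; register 2 → {l, g}; register 3 → {i, b}; register 4 → {c}; register 5 → {d}; register 6 → {h}. No two conflicting variables share a register.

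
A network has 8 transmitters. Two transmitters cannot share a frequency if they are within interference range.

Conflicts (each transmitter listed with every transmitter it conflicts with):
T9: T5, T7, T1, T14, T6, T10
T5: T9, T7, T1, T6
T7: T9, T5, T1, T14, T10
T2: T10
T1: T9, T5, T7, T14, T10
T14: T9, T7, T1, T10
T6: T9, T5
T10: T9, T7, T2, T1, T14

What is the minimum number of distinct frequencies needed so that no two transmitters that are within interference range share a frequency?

5

T9, T7, T1, T14, T10 pairwise conflict, so at least 5 frequencies are needed.
5 frequencies suffice: frequency 1 → {T9, T2}; frequency 2 → {T1, T6}; frequency 3 → {T5, T10}; frequency 4 → {T7}; frequency 5 → {T14}. No two conflicting transmitters share a frequency.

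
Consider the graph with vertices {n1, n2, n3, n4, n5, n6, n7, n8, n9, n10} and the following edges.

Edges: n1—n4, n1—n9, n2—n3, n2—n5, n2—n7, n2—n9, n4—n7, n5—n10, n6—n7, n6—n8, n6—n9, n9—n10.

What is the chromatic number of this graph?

3

The cycle n4-n7-n2-n9-n1-n4 has odd length 5, so it cannot be 2-colored; at least 3 colors are needed.
3 colors suffice: color red → {n1, n2, n6, n10}; color blue → {n3, n5, n7, n8, n9}; color green → {n4}. Every edge joins two different colors.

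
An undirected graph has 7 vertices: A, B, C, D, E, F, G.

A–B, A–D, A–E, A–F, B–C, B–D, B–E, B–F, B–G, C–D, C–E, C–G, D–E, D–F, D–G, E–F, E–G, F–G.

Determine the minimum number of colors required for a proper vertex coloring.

B, D, E, F, G are mutually adjacent (a clique of size 5), so at least 5 colors are needed.
One proper 5-coloring: A=4, B=1, C=5, D=2, E=3, F=5, G=4. Each edge has distinct colors on its endpoints.

5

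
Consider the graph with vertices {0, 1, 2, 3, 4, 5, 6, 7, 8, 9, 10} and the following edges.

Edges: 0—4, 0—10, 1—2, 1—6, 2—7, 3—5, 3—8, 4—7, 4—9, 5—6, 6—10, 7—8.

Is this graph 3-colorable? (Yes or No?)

The chromatic number is 3. The cycle 2-1-6-10-0-4-7-2 has odd length 7, so it cannot be 2-colored; at least 3 colors are needed.
3 colors suffice: color a → {2, 4, 6, 8}; color b → {1, 5, 7, 9, 10}; color c → {0, 3}.
That is already a proper 3-coloring.

Yes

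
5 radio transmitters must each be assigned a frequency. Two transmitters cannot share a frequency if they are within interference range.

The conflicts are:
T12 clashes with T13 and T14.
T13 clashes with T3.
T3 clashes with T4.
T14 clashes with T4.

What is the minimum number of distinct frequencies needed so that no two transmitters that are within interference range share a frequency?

3

The cycle T12-T14-T4-T3-T13-T12 has odd length 5, so it cannot be 2-colored; at least 3 frequencies are needed.
3 frequencies suffice: frequency 1 → {T12, T4}; frequency 2 → {T3, T14}; frequency 3 → {T13}. Each listed conflict is separated.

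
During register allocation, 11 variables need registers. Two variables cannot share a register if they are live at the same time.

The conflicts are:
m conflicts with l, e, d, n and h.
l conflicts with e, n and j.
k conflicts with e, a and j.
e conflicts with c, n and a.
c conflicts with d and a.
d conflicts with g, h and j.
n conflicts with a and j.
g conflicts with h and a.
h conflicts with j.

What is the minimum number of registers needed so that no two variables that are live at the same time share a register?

4

m, l, e, n pairwise conflict, so at least 4 registers are needed.
A valid assignment using 4 registers: m=3, l=2, k=3, e=1, c=3, d=2, n=4, g=1, h=4, a=2, j=1. Each listed conflict is separated.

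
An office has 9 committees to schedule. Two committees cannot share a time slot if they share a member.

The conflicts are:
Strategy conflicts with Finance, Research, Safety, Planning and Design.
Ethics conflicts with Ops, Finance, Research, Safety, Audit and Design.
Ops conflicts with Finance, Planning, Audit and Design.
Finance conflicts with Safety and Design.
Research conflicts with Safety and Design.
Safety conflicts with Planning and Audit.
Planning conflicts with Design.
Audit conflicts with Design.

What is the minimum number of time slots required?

Ethics, Ops, Audit, Design all conflict with each other, so at least 4 time slots are needed.
A valid assignment using 4 time slots: Strategy=2, Ethics=2, Ops=3, Finance=4, Research=3, Safety=1, Planning=4, Audit=4, Design=1. No two conflicting committees share a time slot.

4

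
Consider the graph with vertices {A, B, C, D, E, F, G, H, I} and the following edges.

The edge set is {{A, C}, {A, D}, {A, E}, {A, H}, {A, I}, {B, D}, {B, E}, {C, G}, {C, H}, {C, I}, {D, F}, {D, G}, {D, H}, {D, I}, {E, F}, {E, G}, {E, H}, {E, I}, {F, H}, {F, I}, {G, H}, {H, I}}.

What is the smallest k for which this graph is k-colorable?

D, F, H, I are pairwise adjacent (a clique of size 4), so at least 4 colors are needed.
A valid assignment using 4 colors: A=yellow, B=red, C=green, D=green, E=green, F=yellow, G=blue, H=red, I=blue. Every edge joins two different colors.

4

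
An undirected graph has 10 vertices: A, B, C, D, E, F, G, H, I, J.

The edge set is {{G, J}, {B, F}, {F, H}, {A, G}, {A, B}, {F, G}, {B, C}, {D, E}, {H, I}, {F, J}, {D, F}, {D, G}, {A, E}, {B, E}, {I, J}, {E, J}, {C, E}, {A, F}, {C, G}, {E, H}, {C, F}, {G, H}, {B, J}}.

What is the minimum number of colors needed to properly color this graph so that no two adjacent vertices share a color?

3

D, F, G form a triangle, so at least 3 colors are needed.
A valid assignment using 3 colors: A=3, B=2, C=3, D=3, E=1, F=1, G=2, H=3, I=1, J=3. No two adjacent vertices share a color.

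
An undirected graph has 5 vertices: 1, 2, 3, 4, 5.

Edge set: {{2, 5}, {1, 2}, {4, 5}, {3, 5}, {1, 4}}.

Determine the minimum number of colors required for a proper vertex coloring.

3 and 5 are adjacent, so at least 2 colors are needed.
2 colors suffice: color a → {1, 5}; color b → {2, 3, 4}. Each edge has distinct colors on its endpoints.

2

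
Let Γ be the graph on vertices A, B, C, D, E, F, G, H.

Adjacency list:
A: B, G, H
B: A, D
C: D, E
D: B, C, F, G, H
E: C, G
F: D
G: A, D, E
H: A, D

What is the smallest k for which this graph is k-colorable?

2

A and B are adjacent, so at least 2 colors are needed.
2 colors suffice: color red → {A, D, E}; color blue → {B, C, F, G, H}. No two adjacent vertices share a color.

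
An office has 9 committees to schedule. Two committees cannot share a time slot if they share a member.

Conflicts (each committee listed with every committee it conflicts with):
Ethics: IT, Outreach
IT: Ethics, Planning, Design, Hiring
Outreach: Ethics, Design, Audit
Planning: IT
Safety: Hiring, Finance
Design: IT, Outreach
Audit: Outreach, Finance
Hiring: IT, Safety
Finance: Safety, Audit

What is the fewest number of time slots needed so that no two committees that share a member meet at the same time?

The cycle Hiring-IT-Ethics-Outreach-Audit-Finance-Safety-Hiring has odd length 7, so it cannot be 2-colored; at least 3 time slots are needed.
Using 3 time slots: Ethics=2, IT=1, Outreach=1, Planning=2, Safety=3, Design=2, Audit=2, Hiring=2, Finance=1. No two conflicting committees share a time slot.

3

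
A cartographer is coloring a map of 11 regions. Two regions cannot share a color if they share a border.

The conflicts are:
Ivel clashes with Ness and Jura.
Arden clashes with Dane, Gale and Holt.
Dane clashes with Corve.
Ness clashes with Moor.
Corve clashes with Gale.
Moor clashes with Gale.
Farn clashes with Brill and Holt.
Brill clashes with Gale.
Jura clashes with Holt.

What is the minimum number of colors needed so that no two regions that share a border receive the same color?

3

The cycle Holt-Farn-Brill-Gale-Arden-Holt has odd length 5, so it cannot be 2-colored; at least 3 colors are needed.
A valid assignment using 3 colors: Ivel=1, Arden=2, Dane=1, Ness=2, Corve=2, Moor=3, Farn=3, Brill=2, Gale=1, Jura=2, Holt=1. Every pair that conflicts lands in different colors.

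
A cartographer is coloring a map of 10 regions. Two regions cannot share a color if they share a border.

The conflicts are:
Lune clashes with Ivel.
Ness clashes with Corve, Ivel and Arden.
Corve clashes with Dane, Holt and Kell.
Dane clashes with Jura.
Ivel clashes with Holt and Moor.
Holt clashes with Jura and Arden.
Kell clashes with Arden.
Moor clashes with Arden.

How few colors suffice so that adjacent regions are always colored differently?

2

Ness and Ivel conflict, so at least 2 colors are needed.
2 colors suffice: color 1 → {Corve, Ivel, Jura, Arden}; color 2 → {Lune, Ness, Dane, Holt, Kell, Moor}. Each listed conflict is separated.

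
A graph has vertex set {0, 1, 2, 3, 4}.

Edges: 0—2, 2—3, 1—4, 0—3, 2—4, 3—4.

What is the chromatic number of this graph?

3

2, 3, 4 are mutually adjacent, so at least 3 colors are needed.
3 colors suffice: color a → {1, 3}; color b → {0, 4}; color c → {2}. Each edge has distinct colors on its endpoints.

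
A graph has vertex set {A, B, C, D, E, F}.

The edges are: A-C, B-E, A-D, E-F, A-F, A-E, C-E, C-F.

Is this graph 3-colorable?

A, C, E, F form a clique, so at least 4 colors are needed.
So 3 colors are not enough.

No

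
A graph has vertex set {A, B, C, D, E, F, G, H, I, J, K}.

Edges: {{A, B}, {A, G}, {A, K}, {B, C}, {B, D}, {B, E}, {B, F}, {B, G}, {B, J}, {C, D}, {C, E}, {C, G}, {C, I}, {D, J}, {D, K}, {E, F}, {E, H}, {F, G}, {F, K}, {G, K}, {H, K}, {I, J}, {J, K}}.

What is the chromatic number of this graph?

A, B, G are pairwise adjacent, so at least 3 colors are needed.
3 colors suffice: color red → {B, I, K}; color blue → {D, E, G}; color green → {A, C, F, H, J}. Each edge has distinct colors on its endpoints.

3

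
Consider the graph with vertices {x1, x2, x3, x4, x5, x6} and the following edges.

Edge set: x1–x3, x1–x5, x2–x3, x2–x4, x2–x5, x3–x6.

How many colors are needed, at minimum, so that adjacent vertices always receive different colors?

x1 and x5 are adjacent, so at least 2 colors are needed.
2 colors suffice: x1=blue, x2=blue, x3=red, x4=red, x5=red, x6=blue. No two adjacent vertices share a color.

2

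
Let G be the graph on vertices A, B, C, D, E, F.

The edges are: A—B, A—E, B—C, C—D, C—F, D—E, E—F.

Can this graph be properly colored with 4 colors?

Yes

The chromatic number is 3. The cycle B-C-D-E-A-B has odd length 5, so it cannot be 2-colored; at least 3 colors are needed.
3 colors suffice: color red → {C, E}; color blue → {B, D, F}; color green → {A}.
Since 4 ≥ 3, a proper 4-coloring certainly exists.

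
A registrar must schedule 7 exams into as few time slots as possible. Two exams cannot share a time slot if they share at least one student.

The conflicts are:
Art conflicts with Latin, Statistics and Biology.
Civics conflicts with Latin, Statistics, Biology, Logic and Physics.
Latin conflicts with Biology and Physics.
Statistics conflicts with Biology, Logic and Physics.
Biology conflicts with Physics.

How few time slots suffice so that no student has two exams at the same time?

Civics, Statistics, Biology, Physics all conflict with each other, so at least 4 time slots are needed.
4 time slots suffice: time slot 1 → {Latin, Statistics}; time slot 2 → {Biology, Logic}; time slot 3 → {Art, Civics}; time slot 4 → {Physics}. No two conflicting exams share a time slot.

4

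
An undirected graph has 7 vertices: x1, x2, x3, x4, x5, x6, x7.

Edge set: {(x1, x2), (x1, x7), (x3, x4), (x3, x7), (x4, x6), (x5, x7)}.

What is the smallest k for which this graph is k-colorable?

x5 and x7 are adjacent, so at least 2 colors are needed.
2 colors suffice: color 1 → {x2, x4, x7}; color 2 → {x1, x3, x5, x6}. No two adjacent vertices share a color.

2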